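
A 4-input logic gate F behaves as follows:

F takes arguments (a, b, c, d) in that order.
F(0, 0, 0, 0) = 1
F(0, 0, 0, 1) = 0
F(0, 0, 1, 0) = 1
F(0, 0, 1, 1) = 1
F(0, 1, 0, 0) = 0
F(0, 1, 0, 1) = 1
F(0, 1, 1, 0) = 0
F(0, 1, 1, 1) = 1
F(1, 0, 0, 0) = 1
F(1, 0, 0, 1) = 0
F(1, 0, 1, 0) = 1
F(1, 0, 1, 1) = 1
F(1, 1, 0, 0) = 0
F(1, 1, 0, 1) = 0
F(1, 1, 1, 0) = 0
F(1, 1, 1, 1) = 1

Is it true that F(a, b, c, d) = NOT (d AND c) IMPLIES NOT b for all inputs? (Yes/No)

Evaluate NOT (d AND c) IMPLIES NOT b on each row and compare to F:
  a=0, b=0, c=0, d=0: formula gives 1, F = 1 ✓
  a=0, b=0, c=0, d=1: formula gives 1, but F = 0 ✗
Since they disagree at (0,0,0,1), the expression is not a correct formula for F.

No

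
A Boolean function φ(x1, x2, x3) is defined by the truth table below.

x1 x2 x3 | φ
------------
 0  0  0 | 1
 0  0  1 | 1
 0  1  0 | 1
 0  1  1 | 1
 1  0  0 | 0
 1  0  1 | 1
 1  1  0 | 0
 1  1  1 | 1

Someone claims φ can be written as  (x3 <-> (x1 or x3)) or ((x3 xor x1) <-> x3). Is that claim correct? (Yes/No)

Check the formula against φ row by row:
  x1=0, x2=0, x3=0: formula gives 1, φ = 1 ✓
  x1=0, x2=0, x3=1: formula gives 1, φ = 1 ✓
  x1=0, x2=1, x3=0: formula gives 1, φ = 1 ✓
  x1=0, x2=1, x3=1: formula gives 1, φ = 1 ✓
  x1=1, x2=0, x3=0: formula gives 0, φ = 0 ✓
  … (the remaining 3 rows also agree.)
Every row agrees, so the formula is equivalent.

Yes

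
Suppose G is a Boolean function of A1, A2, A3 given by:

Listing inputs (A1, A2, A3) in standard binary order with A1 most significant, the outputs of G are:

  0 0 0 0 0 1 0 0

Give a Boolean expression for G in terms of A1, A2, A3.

G(A1, A2, A3) = (A1 · A2') · A3

G is 1 on exactly one input, (1,0,1), whose minterm is A1·¬A2·A3. So G is just that conjunction.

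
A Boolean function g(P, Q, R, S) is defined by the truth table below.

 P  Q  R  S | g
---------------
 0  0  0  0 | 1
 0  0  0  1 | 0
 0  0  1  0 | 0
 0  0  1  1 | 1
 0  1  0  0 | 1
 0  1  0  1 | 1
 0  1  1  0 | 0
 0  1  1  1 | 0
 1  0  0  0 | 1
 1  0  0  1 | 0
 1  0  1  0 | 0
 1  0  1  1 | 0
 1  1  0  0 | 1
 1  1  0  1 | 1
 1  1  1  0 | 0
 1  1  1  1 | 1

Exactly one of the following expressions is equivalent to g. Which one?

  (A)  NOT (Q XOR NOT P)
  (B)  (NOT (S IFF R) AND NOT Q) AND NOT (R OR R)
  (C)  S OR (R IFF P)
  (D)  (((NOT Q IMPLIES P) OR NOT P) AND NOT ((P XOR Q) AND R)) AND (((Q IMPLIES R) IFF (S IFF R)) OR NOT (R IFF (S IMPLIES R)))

(A) disagrees with g on (0,0,0,0) (formula → 0, table → 1); rule it out.
(B) disagrees with g on (0,0,0,0) (formula → 0, table → 1); rule it out.
(C) disagrees with g on (0,0,0,1) (formula → 1, table → 0); rule it out.
Only (D) survives; checking it on all 16 rows confirms it matches g.

D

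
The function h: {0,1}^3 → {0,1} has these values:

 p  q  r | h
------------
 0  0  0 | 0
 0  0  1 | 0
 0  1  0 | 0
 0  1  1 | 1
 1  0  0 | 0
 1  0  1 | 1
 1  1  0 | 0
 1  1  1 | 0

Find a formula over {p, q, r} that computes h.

h=1 on 2 inputs: (0,1,1), (1,0,1). Reading each as a conjunction of literals (¬p·q·r, p·¬q·r) and taking the OR gives the canonical DNF.

h(p, q, r) = ((NOT p AND q) AND r) OR ((p AND NOT q) AND r)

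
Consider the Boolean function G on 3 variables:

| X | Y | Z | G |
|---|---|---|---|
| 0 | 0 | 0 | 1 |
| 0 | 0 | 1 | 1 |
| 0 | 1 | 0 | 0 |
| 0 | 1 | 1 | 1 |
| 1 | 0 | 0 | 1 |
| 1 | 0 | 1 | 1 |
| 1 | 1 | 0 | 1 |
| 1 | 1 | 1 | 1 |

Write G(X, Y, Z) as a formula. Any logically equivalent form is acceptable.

G(X, Y, Z) = ~((~X & Y) & ~Z)

G is 0 on exactly one input, (0,1,0), whose minterm is ¬X·Y·¬Z. So G is the negation of that single conjunction.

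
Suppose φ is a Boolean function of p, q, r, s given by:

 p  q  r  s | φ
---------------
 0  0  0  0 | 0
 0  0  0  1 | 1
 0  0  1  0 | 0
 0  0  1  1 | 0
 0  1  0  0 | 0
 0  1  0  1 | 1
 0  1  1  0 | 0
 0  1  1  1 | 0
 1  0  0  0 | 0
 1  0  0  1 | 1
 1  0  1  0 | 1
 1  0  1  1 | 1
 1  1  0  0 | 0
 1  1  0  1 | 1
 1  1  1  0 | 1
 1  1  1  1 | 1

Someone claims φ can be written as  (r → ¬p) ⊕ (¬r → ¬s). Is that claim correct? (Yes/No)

Yes

Check the formula against φ row by row:
  p=0, q=0, r=0, s=0: formula gives 0, φ = 0 ✓
  p=0, q=0, r=0, s=1: formula gives 1, φ = 1 ✓
  p=0, q=0, r=1, s=0: formula gives 0, φ = 0 ✓
  p=0, q=0, r=1, s=1: formula gives 0, φ = 0 ✓
  … (the remaining 12 rows also agree.)
All 16 rows match — the expression computes φ exactly.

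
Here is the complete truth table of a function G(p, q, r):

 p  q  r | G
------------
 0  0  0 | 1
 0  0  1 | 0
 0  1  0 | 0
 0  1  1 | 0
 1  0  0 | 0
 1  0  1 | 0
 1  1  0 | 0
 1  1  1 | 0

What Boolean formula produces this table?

The output is 1 only when every input is 0 — NOR of all inputs.

G(p, q, r) = ¬((p ∨ q) ∨ r)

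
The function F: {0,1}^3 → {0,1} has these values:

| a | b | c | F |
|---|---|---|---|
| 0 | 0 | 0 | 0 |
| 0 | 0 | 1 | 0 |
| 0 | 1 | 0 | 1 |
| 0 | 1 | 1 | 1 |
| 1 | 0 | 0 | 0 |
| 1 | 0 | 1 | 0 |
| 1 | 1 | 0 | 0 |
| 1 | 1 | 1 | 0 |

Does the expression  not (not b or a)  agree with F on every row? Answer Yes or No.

Yes

Check the formula against F row by row:
  a=0, b=0, c=0: formula gives 0, F = 0 ✓
  a=0, b=0, c=1: formula gives 0, F = 0 ✓
  a=0, b=1, c=0: formula gives 1, F = 1 ✓
  a=0, b=1, c=1: formula gives 1, F = 1 ✓
  a=1, b=0, c=0: formula gives 0, F = 0 ✓
  …and likewise for the remaining 3 rows.
All 8 rows match — the expression computes F exactly.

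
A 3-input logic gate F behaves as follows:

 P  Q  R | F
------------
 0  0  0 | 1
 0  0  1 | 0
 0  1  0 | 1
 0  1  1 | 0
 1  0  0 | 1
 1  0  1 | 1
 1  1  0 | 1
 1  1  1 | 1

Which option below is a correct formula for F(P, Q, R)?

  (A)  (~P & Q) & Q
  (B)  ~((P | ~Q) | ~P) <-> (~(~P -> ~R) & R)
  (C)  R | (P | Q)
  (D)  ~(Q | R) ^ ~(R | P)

(A): at (0,0,0) it gives 0, but F = 1 — eliminated.
(C): at (0,0,0) it gives 0, but F = 1 — eliminated.
(D): at (0,0,0) it gives 0, but F = 1 — eliminated.
That leaves (B). Evaluating it on every row reproduces the table of F exactly.

B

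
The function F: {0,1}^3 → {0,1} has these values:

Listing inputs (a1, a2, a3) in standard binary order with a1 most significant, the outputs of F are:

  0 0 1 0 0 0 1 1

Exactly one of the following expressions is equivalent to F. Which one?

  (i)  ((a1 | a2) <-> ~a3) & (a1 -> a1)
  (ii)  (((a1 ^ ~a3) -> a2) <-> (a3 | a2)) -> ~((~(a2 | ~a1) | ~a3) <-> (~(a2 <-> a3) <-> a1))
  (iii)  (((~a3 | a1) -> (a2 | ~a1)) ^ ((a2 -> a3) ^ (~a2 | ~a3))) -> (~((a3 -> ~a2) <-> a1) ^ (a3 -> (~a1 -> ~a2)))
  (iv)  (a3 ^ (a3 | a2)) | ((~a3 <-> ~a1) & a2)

iv

(i) disagrees with F on (0,0,1) (formula → 1, table → 0); rule it out.
(ii) disagrees with F on (0,1,1) (formula → 1, table → 0); rule it out.
(iii) disagrees with F on (0,1,1) (formula → 1, table → 0); rule it out.
That leaves (iv). Evaluating it on every row reproduces the table of F exactly.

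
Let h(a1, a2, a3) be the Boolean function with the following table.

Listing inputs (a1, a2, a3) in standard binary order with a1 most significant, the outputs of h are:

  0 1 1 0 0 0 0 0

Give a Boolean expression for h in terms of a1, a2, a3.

The 1-rows are (0,0,1), (0,1,0). Each contributes one minterm — ¬a1·¬a2·a3; ¬a1·a2·¬a3 — and their disjunction is a sum-of-products form of h.

h(a1, a2, a3) = ((a1' · a2') · a3) + ((a1' · a2) · a3')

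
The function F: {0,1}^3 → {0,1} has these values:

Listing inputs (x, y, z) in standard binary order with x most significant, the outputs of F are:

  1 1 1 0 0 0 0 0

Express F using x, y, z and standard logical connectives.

Collect the rows where F=1 — (0,0,0), (0,0,1), (0,1,0) — and write one minterm per row: ¬x·¬y·¬z, ¬x·¬y·z, ¬x·y·¬z. Their union (logical OR) reproduces the table exactly.

F(x, y, z) = (((¬x ∧ ¬y) ∧ ¬z) ∨ ((¬x ∧ ¬y) ∧ z)) ∨ ((¬x ∧ y) ∧ ¬z)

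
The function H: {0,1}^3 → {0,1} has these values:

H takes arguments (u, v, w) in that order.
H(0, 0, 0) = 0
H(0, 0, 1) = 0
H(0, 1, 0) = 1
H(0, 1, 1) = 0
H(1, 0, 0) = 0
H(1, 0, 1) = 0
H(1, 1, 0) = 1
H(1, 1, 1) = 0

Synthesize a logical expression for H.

H(u, v, w) = ((u' · v) · w') + ((u · v) · w')

Collect the rows where H=1 — (0,1,0), (1,1,0) — and write one minterm per row: ¬u·v·¬w, u·v·¬w. Their union (logical OR) reproduces the table exactly.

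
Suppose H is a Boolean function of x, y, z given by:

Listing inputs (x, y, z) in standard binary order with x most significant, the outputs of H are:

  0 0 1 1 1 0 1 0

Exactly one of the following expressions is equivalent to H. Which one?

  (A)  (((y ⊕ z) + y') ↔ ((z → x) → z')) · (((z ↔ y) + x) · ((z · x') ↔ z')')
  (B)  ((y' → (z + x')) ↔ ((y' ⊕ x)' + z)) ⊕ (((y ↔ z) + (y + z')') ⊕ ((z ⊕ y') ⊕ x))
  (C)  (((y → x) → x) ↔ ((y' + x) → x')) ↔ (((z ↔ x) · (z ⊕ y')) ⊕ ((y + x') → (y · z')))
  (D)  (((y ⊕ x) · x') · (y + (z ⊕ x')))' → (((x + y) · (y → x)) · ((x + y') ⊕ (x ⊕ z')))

(A) fails at (0,0,0): the formula yields 1, H is 0.
(B) fails at (1,0,1): the formula yields 1, H is 0.
(C) fails at (0,0,1): the formula yields 1, H is 0.
That leaves (D). Evaluating it on every row reproduces the table of H exactly.

D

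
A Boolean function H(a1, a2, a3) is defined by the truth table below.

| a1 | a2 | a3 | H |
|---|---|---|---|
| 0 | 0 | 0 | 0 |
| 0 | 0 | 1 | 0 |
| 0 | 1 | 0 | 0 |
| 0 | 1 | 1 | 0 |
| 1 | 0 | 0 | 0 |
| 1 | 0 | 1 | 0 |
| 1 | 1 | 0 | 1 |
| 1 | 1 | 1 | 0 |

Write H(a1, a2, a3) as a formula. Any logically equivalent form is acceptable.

H is 1 on exactly one input, (1,1,0), whose minterm is a1·a2·¬a3. So H is just that conjunction.

H(a1, a2, a3) = (a1 and a2) and not a3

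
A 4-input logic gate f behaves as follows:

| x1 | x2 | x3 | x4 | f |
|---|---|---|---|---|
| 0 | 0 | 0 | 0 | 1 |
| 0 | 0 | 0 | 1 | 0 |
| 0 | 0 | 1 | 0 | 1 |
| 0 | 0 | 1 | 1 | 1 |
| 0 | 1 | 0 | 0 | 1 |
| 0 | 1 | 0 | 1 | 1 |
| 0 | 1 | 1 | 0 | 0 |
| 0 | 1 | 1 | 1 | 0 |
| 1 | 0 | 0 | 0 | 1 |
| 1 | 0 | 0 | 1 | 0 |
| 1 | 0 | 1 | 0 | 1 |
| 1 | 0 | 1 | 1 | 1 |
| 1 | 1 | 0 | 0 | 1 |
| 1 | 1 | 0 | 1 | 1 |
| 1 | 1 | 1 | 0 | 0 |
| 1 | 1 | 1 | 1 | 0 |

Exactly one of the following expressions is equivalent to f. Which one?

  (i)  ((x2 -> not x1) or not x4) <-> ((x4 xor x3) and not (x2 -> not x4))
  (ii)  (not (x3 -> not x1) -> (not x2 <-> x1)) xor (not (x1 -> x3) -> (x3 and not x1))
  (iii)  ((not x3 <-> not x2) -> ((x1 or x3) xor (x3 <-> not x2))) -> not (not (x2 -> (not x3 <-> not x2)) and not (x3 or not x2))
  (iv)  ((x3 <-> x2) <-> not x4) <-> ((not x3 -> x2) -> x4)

(i) fails at (0,0,0,0): the formula yields 0, f is 1.
(ii) fails at (0,0,0,0): the formula yields 0, f is 1.
(iii) fails at (0,0,0,1): the formula yields 1, f is 0.
(iv) is the remaining candidate, and it agrees with f on all 16 inputs.

iv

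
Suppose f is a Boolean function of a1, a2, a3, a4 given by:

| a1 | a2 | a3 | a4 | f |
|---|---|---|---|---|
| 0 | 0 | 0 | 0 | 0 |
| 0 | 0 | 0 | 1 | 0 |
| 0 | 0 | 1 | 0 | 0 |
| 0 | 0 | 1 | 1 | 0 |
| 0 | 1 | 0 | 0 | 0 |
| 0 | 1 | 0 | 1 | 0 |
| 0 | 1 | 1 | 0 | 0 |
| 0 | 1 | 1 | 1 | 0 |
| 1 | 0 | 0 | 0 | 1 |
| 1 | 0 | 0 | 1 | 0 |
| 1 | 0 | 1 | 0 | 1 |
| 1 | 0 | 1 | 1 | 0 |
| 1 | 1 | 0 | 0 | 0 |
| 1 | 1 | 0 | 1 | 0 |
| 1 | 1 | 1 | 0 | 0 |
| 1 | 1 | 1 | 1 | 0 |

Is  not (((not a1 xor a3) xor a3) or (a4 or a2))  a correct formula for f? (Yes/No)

Test each input against both f and the formula:
  a1=0, a2=0, a3=0, a4=0: formula gives 0, f = 0 ✓
  a1=0, a2=0, a3=0, a4=1: formula gives 0, f = 0 ✓
  a1=0, a2=0, a3=1, a4=0: formula gives 0, f = 0 ✓
  a1=0, a2=0, a3=1, a4=1: formula gives 0, f = 0 ✓
  … (the remaining 12 rows also agree.)
Every row agrees, so the formula is equivalent.

Yes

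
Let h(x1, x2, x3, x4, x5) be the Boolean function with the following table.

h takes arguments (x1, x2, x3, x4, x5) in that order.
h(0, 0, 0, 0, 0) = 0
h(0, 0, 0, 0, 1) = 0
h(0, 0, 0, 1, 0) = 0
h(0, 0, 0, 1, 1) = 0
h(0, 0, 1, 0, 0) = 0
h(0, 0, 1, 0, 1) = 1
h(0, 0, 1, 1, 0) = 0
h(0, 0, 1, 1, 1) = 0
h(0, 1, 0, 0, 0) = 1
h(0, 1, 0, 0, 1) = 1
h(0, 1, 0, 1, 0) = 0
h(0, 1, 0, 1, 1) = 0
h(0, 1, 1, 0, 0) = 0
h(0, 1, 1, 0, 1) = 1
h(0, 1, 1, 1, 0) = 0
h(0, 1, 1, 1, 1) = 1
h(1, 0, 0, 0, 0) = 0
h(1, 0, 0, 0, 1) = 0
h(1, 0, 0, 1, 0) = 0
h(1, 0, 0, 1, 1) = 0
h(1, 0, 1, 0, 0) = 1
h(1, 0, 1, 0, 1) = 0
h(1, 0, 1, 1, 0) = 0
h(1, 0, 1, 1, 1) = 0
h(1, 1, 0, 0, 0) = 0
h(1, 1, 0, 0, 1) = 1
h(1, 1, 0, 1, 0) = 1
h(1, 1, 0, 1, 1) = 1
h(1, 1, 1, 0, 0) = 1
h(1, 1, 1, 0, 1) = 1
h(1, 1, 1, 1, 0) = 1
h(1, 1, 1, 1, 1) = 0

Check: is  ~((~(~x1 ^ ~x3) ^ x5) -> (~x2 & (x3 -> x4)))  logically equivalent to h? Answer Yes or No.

Check the formula against h row by row:
  x1=0, x2=0, x3=0, x4=0, x5=0: formula gives 0, h = 0 ✓
  x1=0, x2=0, x3=0, x4=0, x5=1: formula gives 0, h = 0 ✓
  x1=0, x2=0, x3=0, x4=1, x5=0: formula gives 0, h = 0 ✓
  x1=0, x2=0, x3=0, x4=1, x5=1: formula gives 0, h = 0 ✓
  …
  x1=0, x2=1, x3=0, x4=0, x5=1: formula gives 0, but h = 1 ✗
Since they disagree at (0,1,0,0,1), the expression is not a correct formula for h.

No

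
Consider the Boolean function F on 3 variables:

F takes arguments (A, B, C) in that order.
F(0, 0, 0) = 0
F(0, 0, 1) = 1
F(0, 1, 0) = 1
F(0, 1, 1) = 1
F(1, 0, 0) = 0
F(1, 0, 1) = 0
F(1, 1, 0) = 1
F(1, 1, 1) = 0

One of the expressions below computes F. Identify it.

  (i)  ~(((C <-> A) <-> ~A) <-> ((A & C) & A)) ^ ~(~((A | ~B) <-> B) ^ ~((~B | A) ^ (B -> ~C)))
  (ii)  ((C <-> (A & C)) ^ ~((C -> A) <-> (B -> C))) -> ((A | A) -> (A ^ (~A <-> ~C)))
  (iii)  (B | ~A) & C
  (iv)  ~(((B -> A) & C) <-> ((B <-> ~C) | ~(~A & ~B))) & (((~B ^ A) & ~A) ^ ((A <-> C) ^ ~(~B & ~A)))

(ii) disagrees with F on (0,0,0) (formula → 1, table → 0); rule it out.
(iii) disagrees with F on (0,1,0) (formula → 0, table → 1); rule it out.
(iv) disagrees with F on (0,0,1) (formula → 0, table → 1); rule it out.
That leaves (i). Evaluating it on every row reproduces the table of F exactly.

i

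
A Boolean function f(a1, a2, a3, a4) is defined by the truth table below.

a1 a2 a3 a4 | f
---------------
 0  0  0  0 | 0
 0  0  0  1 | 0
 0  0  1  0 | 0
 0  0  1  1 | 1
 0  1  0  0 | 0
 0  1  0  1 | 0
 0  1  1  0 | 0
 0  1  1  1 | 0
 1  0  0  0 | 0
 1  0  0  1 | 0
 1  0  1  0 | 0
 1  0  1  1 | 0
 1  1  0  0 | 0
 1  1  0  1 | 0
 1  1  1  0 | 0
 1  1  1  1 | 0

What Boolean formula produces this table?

Only row (0,0,1,1) gives 1. That row's minterm ¬a1·¬a2·a3·a4 is f directly.

f(a1, a2, a3, a4) = ((NOT a1 AND NOT a2) AND a3) AND a4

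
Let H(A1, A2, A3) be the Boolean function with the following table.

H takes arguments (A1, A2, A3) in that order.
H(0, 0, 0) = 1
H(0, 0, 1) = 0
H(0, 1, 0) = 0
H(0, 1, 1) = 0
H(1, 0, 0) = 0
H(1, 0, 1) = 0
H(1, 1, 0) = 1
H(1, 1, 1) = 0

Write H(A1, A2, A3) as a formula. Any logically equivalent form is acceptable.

H(A1, A2, A3) = ((~A1 & ~A2) & ~A3) | ((A1 & A2) & ~A3)

The 1-rows are (0,0,0), (1,1,0). Each contributes one minterm — ¬A1·¬A2·¬A3; A1·A2·¬A3 — and their disjunction is a sum-of-products form of H.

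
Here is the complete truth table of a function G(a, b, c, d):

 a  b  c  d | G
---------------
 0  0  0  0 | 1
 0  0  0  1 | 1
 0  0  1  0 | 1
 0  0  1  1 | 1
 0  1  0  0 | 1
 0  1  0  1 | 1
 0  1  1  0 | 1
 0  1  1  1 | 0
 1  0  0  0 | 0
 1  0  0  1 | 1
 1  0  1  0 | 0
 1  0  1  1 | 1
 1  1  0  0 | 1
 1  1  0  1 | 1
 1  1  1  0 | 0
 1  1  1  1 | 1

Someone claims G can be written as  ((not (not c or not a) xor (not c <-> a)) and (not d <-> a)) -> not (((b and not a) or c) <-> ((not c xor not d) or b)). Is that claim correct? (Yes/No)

Yes

Evaluate ((not (not c or not a) xor (not c <-> a)) and (not d <-> a)) -> not (((b and not a) or c) <-> ((not c xor not d) or b)) on each row and compare to G:
  a=0, b=0, c=0, d=0: formula gives 1, G = 1 ✓
  a=0, b=0, c=0, d=1: formula gives 1, G = 1 ✓
  a=0, b=0, c=1, d=0: formula gives 1, G = 1 ✓
  a=0, b=0, c=1, d=1: formula gives 1, G = 1 ✓
  … (the remaining 12 rows also agree.)
All 16 rows match — the expression computes G exactly.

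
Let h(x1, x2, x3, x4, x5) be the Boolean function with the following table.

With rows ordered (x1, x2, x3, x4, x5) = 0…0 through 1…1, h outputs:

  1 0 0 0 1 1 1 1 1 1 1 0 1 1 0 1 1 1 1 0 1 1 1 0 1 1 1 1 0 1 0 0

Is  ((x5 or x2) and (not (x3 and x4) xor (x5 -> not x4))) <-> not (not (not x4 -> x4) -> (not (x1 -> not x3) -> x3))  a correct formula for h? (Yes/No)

Check the formula against h row by row:
  x1=0, x2=0, x3=0, x4=0, x5=0: formula gives 1, h = 1 ✓
  x1=0, x2=0, x3=0, x4=0, x5=1: formula gives 1, but h = 0 ✗
A single disagreement suffices: at (0,0,0,0,1) they differ, so the formula does not compute h.

No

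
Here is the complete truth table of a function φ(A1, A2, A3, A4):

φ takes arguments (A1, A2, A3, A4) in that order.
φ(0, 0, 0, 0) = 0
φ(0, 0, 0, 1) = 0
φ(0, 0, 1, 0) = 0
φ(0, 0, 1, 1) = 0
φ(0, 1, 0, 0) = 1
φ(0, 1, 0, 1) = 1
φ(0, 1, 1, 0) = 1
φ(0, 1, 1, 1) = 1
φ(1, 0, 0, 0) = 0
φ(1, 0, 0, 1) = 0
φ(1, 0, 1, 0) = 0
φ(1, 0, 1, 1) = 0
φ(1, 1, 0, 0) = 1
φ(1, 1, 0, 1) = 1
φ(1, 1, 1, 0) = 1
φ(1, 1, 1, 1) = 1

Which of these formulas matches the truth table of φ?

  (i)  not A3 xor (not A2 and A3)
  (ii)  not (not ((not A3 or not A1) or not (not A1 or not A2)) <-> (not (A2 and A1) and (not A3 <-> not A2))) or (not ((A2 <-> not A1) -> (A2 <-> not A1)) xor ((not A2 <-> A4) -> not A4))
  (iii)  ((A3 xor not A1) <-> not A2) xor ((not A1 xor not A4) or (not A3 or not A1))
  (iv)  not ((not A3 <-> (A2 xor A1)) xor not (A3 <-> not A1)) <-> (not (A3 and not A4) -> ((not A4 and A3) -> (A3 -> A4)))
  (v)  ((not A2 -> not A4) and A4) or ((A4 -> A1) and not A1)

(i) fails at (0,0,0,0): the formula yields 1, φ is 0.
(ii) fails at (0,0,0,0): the formula yields 1, φ is 0.
(iii) fails at (0,0,1,0): the formula yields 1, φ is 0.
(v) fails at (0,0,0,0): the formula yields 1, φ is 0.
That leaves (iv). Evaluating it on every row reproduces the table of φ exactly.

iv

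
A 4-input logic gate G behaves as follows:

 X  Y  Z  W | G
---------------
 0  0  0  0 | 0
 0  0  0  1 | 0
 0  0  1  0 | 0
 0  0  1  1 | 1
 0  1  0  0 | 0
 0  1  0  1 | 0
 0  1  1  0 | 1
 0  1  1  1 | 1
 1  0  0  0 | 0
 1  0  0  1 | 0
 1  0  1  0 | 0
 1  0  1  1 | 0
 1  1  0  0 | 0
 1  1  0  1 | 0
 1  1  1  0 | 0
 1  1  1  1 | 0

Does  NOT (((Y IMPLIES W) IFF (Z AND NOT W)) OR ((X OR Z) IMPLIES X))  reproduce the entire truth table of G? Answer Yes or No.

Test each input against both G and the formula:
  X=0, Y=0, Z=0, W=0: formula gives 0, G = 0 ✓
  X=0, Y=0, Z=0, W=1: formula gives 0, G = 0 ✓
  X=0, Y=0, Z=1, W=0: formula gives 0, G = 0 ✓
  X=0, Y=0, Z=1, W=1: formula gives 1, G = 1 ✓
  …and likewise for the remaining 12 rows.
No disagreement on any input; they are logically equivalent.

Yes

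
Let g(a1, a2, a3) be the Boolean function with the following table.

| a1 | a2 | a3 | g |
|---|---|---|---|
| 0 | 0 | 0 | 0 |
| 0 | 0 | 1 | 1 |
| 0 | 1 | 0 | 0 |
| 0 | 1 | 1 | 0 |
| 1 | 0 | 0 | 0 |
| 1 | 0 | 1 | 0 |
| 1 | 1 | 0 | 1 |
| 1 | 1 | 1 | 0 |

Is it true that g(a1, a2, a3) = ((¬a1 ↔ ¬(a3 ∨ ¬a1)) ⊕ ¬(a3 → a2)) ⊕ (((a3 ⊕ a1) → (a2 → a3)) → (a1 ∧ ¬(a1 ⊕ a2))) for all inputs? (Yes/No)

Yes

Check the formula against g row by row:
  a1=0, a2=0, a3=0: formula gives 0, g = 0 ✓
  a1=0, a2=0, a3=1: formula gives 1, g = 1 ✓
  a1=0, a2=1, a3=0: formula gives 0, g = 0 ✓
  a1=0, a2=1, a3=1: formula gives 0, g = 0 ✓
  a1=1, a2=0, a3=0: formula gives 0, g = 0 ✓
  …and likewise for the remaining 3 rows.
Every row agrees, so the formula is equivalent.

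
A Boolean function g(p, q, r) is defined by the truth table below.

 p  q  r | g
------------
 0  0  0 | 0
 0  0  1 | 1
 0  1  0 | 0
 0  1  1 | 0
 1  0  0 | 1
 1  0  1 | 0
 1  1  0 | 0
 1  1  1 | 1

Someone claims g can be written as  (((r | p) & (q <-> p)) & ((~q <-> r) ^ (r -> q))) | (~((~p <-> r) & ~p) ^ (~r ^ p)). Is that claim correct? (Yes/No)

Test each input against both g and the formula:
  p=0, q=0, r=0: formula gives 0, g = 0 ✓
  p=0, q=0, r=1: formula gives 1, g = 1 ✓
  p=0, q=1, r=0: formula gives 0, g = 0 ✓
  p=0, q=1, r=1: formula gives 0, g = 0 ✓
  p=1, q=0, r=0: formula gives 1, g = 1 ✓
  …
  p=1, q=1, r=0: formula gives 1, but g = 0 ✗
A single disagreement suffices: at (1,1,0) they differ, so the formula does not compute g.

No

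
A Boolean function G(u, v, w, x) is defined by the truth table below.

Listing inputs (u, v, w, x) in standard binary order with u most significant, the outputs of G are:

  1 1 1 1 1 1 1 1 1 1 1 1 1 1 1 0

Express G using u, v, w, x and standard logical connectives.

The output is 0 only when every input is 1 — NAND of all inputs.

G(u, v, w, x) = not (((u and v) and w) and x)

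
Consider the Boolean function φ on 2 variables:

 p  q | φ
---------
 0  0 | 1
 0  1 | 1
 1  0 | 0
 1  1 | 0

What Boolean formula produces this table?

φ(p, q) = p'

The output is the negation of p.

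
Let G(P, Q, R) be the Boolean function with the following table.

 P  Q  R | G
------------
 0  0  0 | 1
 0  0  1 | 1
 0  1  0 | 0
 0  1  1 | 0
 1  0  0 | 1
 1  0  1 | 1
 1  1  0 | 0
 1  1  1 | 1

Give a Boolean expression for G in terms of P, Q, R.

G(P, Q, R) = NOT ((((NOT P AND Q) AND NOT R) OR ((NOT P AND Q) AND R)) OR ((P AND Q) AND NOT R))

G is 0 on only 3 rows — (0,1,0), (0,1,1), (1,1,0). Writing each as a minterm (¬P·Q·¬R, ¬P·Q·R, P·Q·¬R) and OR-ing them characterizes exactly where G=0, so G is the negation of that disjunction.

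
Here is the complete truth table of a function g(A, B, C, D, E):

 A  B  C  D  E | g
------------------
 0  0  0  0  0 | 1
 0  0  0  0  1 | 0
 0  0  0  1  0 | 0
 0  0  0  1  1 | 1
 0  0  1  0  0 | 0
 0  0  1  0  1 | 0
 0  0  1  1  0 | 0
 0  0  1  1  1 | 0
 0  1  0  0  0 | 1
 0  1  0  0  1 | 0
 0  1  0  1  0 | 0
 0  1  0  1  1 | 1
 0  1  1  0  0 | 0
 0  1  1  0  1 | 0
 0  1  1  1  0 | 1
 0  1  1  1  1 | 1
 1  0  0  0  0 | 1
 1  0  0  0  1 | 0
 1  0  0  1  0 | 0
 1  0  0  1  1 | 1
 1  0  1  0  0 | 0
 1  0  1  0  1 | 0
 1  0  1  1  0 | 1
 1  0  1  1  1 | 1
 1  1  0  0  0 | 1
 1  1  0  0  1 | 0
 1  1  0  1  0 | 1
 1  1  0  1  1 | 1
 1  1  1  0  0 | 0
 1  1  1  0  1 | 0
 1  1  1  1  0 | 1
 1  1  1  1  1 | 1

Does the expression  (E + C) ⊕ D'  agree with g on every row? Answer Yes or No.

Evaluate (E + C) ⊕ D' on each row and compare to g:
  A=0, B=0, C=0, D=0, E=0: formula gives 1, g = 1 ✓
  A=0, B=0, C=0, D=0, E=1: formula gives 0, g = 0 ✓
  A=0, B=0, C=0, D=1, E=0: formula gives 0, g = 0 ✓
  A=0, B=0, C=0, D=1, E=1: formula gives 1, g = 1 ✓
  …
  A=0, B=0, C=1, D=1, E=0: formula gives 1, but g = 0 ✗
Since they disagree at (0,0,1,1,0), the expression is not a correct formula for g.

No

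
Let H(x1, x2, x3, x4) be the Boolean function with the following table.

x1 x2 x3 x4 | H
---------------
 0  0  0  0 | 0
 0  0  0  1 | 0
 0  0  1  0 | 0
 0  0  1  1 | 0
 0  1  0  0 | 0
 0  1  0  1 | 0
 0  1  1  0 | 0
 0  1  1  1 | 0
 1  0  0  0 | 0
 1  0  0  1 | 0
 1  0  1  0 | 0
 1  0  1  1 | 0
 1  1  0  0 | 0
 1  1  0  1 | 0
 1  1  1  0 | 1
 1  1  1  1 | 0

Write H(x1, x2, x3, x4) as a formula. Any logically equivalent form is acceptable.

Only row (1,1,1,0) gives 1. That row's minterm x1·x2·x3·¬x4 is H directly.

H(x1, x2, x3, x4) = ((x1 ∧ x2) ∧ x3) ∧ ¬x4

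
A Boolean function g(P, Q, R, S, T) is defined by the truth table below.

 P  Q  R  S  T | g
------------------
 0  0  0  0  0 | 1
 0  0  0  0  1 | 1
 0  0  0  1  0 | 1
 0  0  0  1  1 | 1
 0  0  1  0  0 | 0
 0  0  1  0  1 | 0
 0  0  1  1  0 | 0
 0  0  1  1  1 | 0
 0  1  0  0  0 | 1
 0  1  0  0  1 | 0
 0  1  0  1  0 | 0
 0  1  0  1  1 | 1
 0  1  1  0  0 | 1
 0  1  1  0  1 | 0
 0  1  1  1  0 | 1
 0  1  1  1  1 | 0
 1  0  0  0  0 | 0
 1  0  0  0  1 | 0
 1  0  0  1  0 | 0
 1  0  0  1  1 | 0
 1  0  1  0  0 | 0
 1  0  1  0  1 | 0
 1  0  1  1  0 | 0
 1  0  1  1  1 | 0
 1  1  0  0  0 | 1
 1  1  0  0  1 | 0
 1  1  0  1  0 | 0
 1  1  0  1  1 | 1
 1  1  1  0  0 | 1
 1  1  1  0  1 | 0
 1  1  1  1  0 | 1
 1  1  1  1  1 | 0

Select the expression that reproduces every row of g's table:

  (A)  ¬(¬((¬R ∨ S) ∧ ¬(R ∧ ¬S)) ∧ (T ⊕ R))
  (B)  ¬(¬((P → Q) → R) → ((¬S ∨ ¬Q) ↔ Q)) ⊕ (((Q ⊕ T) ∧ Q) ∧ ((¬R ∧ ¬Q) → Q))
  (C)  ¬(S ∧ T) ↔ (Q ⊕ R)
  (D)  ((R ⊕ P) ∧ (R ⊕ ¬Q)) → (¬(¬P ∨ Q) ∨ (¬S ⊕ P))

B

(A) fails at (0,0,1,0,1): the formula yields 1, g is 0.
(C) fails at (0,0,0,0,0): the formula yields 0, g is 1.
(D) fails at (0,0,1,0,0): the formula yields 1, g is 0.
(B) is the remaining candidate, and it agrees with g on all 32 inputs.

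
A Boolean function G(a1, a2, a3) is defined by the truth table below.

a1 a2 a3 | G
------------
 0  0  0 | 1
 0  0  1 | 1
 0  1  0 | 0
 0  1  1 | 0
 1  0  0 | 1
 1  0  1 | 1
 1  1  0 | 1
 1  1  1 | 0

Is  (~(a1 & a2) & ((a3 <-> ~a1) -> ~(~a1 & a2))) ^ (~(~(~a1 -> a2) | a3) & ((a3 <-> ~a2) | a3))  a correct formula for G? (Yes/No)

Evaluate (~(a1 & a2) & ((a3 <-> ~a1) -> ~(~a1 & a2))) ^ (~(~(~a1 -> a2) | a3) & ((a3 <-> ~a2) | a3)) on each row and compare to G:
  a1=0, a2=0, a3=0: formula gives 1, G = 1 ✓
  a1=0, a2=0, a3=1: formula gives 1, G = 1 ✓
  a1=0, a2=1, a3=0: formula gives 0, G = 0 ✓
  a1=0, a2=1, a3=1: formula gives 0, G = 0 ✓
  a1=1, a2=0, a3=0: formula gives 1, G = 1 ✓
  …and likewise for the remaining 3 rows.
No disagreement on any input; they are logically equivalent.

Yes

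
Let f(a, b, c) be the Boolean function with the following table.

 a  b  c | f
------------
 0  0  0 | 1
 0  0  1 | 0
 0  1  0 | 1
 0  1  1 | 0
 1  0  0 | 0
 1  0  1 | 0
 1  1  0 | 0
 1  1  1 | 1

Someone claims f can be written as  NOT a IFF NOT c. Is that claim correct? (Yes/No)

No

Check the formula against f row by row:
  a=0, b=0, c=0: formula gives 1, f = 1 ✓
  a=0, b=0, c=1: formula gives 0, f = 0 ✓
  a=0, b=1, c=0: formula gives 1, f = 1 ✓
  a=0, b=1, c=1: formula gives 0, f = 0 ✓
  a=1, b=0, c=0: formula gives 0, f = 0 ✓
  a=1, b=0, c=1: formula gives 1, but f = 0 ✗
Since they disagree at (1,0,1), the expression is not a correct formula for f.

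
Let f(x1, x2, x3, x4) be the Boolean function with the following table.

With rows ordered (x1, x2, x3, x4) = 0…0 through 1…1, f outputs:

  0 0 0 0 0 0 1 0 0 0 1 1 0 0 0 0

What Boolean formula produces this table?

The 1-rows are (0,1,1,0), (1,0,1,0), (1,0,1,1). Each contributes one minterm — ¬x1·x2·x3·¬x4; x1·¬x2·x3·¬x4; x1·¬x2·x3·x4 — and their disjunction is a sum-of-products form of f.

f(x1, x2, x3, x4) = ((((¬x1 ∧ x2) ∧ x3) ∧ ¬x4) ∨ (((x1 ∧ ¬x2) ∧ x3) ∧ ¬x4)) ∨ (((x1 ∧ ¬x2) ∧ x3) ∧ x4)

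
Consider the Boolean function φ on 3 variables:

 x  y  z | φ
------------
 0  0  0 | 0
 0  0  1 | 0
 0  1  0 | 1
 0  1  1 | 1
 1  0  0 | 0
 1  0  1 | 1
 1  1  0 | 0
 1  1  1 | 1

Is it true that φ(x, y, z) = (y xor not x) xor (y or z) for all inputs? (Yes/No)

No

Check the formula against φ row by row:
  x=0, y=0, z=0: formula gives 1, but φ = 0 ✗
Since they disagree at (0,0,0), the expression is not a correct formula for φ.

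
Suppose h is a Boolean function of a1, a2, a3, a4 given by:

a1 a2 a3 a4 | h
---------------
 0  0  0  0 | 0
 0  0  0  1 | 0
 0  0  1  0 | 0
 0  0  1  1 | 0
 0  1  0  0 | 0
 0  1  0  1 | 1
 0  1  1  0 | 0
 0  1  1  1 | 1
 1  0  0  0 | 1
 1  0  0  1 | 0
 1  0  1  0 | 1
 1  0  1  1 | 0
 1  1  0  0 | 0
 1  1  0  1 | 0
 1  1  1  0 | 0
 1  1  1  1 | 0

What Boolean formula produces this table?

h(a1, a2, a3, a4) = (((((~a1 & a2) & ~a3) & a4) | (((~a1 & a2) & a3) & a4)) | (((a1 & ~a2) & ~a3) & ~a4)) | (((a1 & ~a2) & a3) & ~a4)

The 1-rows are (0,1,0,1), (0,1,1,1), (1,0,0,0), (1,0,1,0). Each contributes one minterm — ¬a1·a2·¬a3·a4; ¬a1·a2·a3·a4; a1·¬a2·¬a3·¬a4; a1·¬a2·a3·¬a4 — and their disjunction is a sum-of-products form of h.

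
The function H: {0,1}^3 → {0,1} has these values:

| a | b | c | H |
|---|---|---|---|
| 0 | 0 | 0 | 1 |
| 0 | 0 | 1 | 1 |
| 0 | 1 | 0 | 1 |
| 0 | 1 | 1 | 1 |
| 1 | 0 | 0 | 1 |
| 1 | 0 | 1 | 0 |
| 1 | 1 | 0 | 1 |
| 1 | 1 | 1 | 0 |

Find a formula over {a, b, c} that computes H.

The 0-rows are (1,0,1), (1,1,1). Take each as a conjunction (a·¬b·c, a·b·c), form their disjunction, and complement — that gives a formula that is 1 everywhere H is.

H(a, b, c) = not (((a and not b) and c) or ((a and b) and c))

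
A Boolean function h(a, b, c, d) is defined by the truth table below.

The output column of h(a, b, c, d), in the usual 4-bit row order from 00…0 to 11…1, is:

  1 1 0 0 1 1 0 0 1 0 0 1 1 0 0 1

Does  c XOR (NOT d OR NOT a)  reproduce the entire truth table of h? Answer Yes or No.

Check the formula against h row by row:
  a=0, b=0, c=0, d=0: formula gives 1, h = 1 ✓
  a=0, b=0, c=0, d=1: formula gives 1, h = 1 ✓
  a=0, b=0, c=1, d=0: formula gives 0, h = 0 ✓
  a=0, b=0, c=1, d=1: formula gives 0, h = 0 ✓
  …and likewise for the remaining 12 rows.
All 16 rows match — the expression computes h exactly.

Yes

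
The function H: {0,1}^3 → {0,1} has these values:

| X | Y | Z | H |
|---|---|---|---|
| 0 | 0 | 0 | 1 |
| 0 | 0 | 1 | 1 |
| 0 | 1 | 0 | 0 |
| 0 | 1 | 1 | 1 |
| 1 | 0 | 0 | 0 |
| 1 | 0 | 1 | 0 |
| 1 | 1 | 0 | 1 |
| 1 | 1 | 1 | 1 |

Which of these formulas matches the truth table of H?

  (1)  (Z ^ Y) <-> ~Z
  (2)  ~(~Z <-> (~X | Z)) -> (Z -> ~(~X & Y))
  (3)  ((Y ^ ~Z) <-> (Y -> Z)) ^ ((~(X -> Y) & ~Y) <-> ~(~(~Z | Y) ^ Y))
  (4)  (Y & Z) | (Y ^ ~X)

(1) disagrees with H on (0,0,0) (formula → 0, table → 1); rule it out.
(2) disagrees with H on (0,1,0) (formula → 1, table → 0); rule it out.
(3) disagrees with H on (0,1,1) (formula → 0, table → 1); rule it out.
Only (4) survives; checking it on all 8 rows confirms it matches H.

4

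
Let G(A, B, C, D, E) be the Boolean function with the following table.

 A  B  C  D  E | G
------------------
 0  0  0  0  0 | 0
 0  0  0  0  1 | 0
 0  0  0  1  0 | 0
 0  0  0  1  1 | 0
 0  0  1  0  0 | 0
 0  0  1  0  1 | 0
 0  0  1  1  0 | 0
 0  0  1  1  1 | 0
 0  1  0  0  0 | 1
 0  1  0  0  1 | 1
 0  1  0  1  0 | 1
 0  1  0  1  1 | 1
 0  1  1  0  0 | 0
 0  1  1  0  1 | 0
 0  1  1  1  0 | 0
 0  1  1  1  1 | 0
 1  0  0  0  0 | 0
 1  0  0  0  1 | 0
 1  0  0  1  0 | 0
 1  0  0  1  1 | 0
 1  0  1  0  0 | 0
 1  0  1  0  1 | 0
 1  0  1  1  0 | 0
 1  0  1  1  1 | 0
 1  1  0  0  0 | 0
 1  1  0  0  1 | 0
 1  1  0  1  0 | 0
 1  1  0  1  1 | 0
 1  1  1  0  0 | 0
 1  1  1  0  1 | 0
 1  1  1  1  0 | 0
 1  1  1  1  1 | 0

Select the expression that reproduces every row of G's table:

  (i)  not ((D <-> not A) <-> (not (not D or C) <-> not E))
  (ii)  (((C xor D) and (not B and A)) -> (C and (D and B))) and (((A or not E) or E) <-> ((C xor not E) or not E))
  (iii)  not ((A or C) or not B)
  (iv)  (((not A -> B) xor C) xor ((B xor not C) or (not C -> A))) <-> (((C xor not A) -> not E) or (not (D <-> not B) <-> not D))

iii

(i) fails at (0,0,0,0,1): the formula yields 1, G is 0.
(ii) fails at (0,0,0,0,0): the formula yields 1, G is 0.
(iv) fails at (0,0,0,0,0): the formula yields 1, G is 0.
Only (iii) survives; checking it on all 32 rows confirms it matches G.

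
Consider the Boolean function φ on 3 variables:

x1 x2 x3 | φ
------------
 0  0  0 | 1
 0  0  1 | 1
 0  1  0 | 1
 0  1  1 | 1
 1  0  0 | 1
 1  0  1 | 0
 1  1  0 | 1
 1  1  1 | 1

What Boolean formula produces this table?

φ(x1, x2, x3) = not ((x1 and not x2) and x3)

φ is 0 on exactly one input, (1,0,1), whose minterm is x1·¬x2·x3. So φ is the negation of that single conjunction.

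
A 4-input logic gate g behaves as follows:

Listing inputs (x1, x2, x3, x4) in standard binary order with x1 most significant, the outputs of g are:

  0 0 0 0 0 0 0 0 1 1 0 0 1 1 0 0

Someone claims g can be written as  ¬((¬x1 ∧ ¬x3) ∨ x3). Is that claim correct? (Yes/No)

Yes

Test each input against both g and the formula:
  x1=0, x2=0, x3=0, x4=0: formula gives 0, g = 0 ✓
  x1=0, x2=0, x3=0, x4=1: formula gives 0, g = 0 ✓
  x1=0, x2=0, x3=1, x4=0: formula gives 0, g = 0 ✓
  x1=0, x2=0, x3=1, x4=1: formula gives 0, g = 0 ✓
  … (the remaining 12 rows also agree.)
All 16 rows match — the expression computes g exactly.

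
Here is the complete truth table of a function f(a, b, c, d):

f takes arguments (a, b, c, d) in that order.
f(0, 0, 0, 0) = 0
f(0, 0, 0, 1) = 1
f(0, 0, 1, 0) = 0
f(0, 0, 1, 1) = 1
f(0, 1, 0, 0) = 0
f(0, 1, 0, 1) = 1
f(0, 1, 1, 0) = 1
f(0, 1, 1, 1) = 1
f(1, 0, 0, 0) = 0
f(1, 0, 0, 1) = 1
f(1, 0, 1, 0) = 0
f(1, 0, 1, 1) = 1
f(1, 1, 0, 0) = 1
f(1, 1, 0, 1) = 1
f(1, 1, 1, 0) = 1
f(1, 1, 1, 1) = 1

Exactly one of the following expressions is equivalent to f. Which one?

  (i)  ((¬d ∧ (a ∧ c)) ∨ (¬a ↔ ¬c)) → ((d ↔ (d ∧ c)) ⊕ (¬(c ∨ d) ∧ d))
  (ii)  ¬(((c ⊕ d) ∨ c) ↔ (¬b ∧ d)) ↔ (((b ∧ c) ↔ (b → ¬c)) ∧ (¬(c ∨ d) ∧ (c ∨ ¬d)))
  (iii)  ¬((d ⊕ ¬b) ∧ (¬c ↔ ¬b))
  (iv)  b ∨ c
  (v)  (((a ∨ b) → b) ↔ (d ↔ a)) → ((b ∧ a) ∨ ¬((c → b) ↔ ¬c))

(i) disagrees with f on (0,0,0,0) (formula → 1, table → 0); rule it out.
(ii) disagrees with f on (0,0,0,0) (formula → 1, table → 0); rule it out.
(iii) disagrees with f on (0,0,1,0) (formula → 1, table → 0); rule it out.
(iv) disagrees with f on (0,0,0,1) (formula → 0, table → 1); rule it out.
That leaves (v). Evaluating it on every row reproduces the table of f exactly.

v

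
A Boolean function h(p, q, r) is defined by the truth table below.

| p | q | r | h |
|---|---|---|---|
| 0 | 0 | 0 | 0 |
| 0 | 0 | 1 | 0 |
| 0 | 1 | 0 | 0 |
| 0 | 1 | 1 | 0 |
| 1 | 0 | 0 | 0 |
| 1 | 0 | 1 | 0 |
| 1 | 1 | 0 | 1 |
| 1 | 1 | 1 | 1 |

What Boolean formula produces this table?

The 1-rows are (1,1,0), (1,1,1). Each contributes one minterm — p·q·¬r; p·q·r — and their disjunction is a sum-of-products form of h.

h(p, q, r) = ((p · q) · r') + ((p · q) · r)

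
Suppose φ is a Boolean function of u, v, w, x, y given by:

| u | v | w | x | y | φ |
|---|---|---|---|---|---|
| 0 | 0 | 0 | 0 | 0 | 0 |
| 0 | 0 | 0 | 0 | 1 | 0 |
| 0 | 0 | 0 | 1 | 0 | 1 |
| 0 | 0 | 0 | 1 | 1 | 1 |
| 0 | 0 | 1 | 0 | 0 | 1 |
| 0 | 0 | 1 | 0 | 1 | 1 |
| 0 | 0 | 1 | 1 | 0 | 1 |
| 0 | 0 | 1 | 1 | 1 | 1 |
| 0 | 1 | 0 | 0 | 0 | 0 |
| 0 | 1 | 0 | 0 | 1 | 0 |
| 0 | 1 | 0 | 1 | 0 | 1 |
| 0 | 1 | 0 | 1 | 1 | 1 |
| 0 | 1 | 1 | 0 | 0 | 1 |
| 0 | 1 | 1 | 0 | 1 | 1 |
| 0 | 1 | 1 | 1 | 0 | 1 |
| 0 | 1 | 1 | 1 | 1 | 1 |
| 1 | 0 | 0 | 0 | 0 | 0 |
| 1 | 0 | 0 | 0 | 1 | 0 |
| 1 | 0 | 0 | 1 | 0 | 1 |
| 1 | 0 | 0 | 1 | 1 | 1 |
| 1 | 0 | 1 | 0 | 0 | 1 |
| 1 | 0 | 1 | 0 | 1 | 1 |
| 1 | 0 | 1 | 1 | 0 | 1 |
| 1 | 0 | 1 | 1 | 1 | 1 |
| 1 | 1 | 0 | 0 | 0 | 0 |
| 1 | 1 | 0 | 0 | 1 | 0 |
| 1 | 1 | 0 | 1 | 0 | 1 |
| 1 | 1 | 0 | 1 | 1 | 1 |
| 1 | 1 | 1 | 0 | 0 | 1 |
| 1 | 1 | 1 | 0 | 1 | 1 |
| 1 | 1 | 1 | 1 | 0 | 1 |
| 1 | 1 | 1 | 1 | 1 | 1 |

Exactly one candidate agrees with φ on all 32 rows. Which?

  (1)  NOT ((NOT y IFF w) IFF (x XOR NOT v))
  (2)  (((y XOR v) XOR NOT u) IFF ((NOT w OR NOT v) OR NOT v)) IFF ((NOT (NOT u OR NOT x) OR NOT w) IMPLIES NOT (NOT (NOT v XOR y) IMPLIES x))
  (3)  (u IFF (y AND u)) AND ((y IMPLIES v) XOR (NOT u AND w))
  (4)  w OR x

(1) fails at (0,0,0,0,0): the formula yields 1, φ is 0.
(2) fails at (0,0,0,1,0): the formula yields 0, φ is 1.
(3) fails at (0,0,0,0,0): the formula yields 1, φ is 0.
Only (4) survives; checking it on all 32 rows confirms it matches φ.

4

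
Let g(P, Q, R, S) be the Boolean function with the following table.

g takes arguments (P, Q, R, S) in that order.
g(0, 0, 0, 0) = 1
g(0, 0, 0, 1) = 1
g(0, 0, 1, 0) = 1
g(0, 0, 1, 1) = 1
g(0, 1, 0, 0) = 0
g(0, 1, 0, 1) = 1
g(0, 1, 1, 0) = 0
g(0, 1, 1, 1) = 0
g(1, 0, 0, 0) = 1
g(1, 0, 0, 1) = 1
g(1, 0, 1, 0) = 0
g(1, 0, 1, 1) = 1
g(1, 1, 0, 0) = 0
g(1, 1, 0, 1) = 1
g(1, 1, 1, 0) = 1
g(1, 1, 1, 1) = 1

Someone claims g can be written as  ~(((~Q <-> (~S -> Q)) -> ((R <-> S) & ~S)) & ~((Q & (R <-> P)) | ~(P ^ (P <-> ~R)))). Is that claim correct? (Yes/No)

Check the formula against g row by row:
  P=0, Q=0, R=0, S=0: formula gives 1, g = 1 ✓
  P=0, Q=0, R=0, S=1: formula gives 1, g = 1 ✓
  P=0, Q=0, R=1, S=0: formula gives 0, but g = 1 ✗
Row (0,0,1,0) is a counterexample, so the formula is not equivalent to g.

No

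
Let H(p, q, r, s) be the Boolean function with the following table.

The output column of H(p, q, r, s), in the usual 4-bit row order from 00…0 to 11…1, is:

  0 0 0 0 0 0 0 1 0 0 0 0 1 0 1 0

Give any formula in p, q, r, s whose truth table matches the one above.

H(p, q, r, s) = ((((¬p ∧ q) ∧ r) ∧ s) ∨ (((p ∧ q) ∧ ¬r) ∧ ¬s)) ∨ (((p ∧ q) ∧ r) ∧ ¬s)

The 1-rows are (0,1,1,1), (1,1,0,0), (1,1,1,0). Each contributes one minterm — ¬p·q·r·s; p·q·¬r·¬s; p·q·r·¬s — and their disjunction is a sum-of-products form of H.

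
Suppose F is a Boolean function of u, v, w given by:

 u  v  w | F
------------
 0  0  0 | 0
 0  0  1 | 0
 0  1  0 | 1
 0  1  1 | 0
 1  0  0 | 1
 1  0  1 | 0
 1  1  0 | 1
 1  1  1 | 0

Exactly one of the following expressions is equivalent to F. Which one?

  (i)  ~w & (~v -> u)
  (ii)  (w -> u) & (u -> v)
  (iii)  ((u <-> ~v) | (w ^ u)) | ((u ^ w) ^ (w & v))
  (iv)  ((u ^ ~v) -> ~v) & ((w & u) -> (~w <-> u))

i

(ii) disagrees with F on (0,0,0) (formula → 1, table → 0); rule it out.
(iii) disagrees with F on (0,0,1) (formula → 1, table → 0); rule it out.
(iv) disagrees with F on (0,0,0) (formula → 1, table → 0); rule it out.
Only (i) survives; checking it on all 8 rows confirms it matches F.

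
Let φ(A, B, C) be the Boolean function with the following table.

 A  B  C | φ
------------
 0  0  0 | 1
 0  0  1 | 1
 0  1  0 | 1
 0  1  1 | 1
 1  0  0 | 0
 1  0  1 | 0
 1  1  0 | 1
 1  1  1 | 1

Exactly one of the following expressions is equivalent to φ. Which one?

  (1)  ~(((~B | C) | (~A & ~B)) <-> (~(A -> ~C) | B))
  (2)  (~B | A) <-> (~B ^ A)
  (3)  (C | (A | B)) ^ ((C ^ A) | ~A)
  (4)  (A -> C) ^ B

(1): at (0,1,1) it gives 0, but φ = 1 — eliminated.
(3): at (0,0,1) it gives 0, but φ = 1 — eliminated.
(4): at (0,1,0) it gives 0, but φ = 1 — eliminated.
Only (2) survives; checking it on all 8 rows confirms it matches φ.

2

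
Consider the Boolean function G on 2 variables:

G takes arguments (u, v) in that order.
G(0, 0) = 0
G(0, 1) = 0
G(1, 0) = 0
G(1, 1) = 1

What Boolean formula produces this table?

The output is 1 only when every input is 1 — the AND of all inputs.

G(u, v) = u and v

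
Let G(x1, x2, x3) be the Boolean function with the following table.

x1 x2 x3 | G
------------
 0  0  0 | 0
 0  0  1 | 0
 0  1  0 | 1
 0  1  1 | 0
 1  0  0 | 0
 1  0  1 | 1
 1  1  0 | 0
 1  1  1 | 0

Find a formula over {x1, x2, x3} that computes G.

G(x1, x2, x3) = ((NOT x1 AND x2) AND NOT x3) OR ((x1 AND NOT x2) AND x3)

Collect the rows where G=1 — (0,1,0), (1,0,1) — and write one minterm per row: ¬x1·x2·¬x3, x1·¬x2·x3. Their union (logical OR) reproduces the table exactly.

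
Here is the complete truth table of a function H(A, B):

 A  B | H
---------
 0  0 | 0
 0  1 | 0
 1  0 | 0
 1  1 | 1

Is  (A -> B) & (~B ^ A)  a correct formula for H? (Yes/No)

No

Check the formula against H row by row:
  A=0, B=0: formula gives 1, but H = 0 ✗
Row (0,0) is a counterexample, so the formula is not equivalent to H.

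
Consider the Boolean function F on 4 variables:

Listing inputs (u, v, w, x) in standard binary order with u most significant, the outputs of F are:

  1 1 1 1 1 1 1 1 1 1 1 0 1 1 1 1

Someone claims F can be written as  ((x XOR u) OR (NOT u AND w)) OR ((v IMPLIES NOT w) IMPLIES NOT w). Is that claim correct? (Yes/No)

Test each input against both F and the formula:
  u=0, v=0, w=0, x=0: formula gives 1, F = 1 ✓
  u=0, v=0, w=0, x=1: formula gives 1, F = 1 ✓
  u=0, v=0, w=1, x=0: formula gives 1, F = 1 ✓
  u=0, v=0, w=1, x=1: formula gives 1, F = 1 ✓
  … (the remaining 12 rows also agree.)
Every row agrees, so the formula is equivalent.

Yes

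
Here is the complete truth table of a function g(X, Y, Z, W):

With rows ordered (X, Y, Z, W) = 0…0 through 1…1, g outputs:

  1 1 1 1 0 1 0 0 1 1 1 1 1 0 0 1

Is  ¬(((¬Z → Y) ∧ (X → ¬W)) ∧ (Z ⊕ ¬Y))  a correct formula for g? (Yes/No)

No

Test each input against both g and the formula:
  X=0, Y=0, Z=0, W=0: formula gives 1, g = 1 ✓
  X=0, Y=0, Z=0, W=1: formula gives 1, g = 1 ✓
  X=0, Y=0, Z=1, W=0: formula gives 1, g = 1 ✓
  X=0, Y=0, Z=1, W=1: formula gives 1, g = 1 ✓
  X=0, Y=1, Z=0, W=0: formula gives 1, but g = 0 ✗
Since they disagree at (0,1,0,0), the expression is not a correct formula for g.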